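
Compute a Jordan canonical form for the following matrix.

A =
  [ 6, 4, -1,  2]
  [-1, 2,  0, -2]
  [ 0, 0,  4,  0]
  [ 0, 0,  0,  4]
J_3(4) ⊕ J_1(4)

The characteristic polynomial is
  det(x·I − A) = x^4 - 16*x^3 + 96*x^2 - 256*x + 256 = (x - 4)^4

Eigenvalues and multiplicities (the geometric multiplicity of λ is n − rank(A − λI), which equals the number of Jordan blocks for λ):
  λ = 4: algebraic multiplicity = 4, geometric multiplicity = 2

Determining the block sizes for each eigenvalue:
  λ = 4: with am = 4 and gm = 2, the partition is not yet determined (e.g. several partitions of 4 into 2 parts exist). Let N = A − (4)·I. Computing rank(N^1) = 2, rank(N^2) = 1, rank(N^3) = 0; the number of blocks of size ≥ j is rank(N^{j−1}) − rank(N^j), giving [2, 1, 1]. So we have 1 block(s) of size 3, 1 block(s) of size 1 → block sizes [3, 1]

Assembling the blocks gives a Jordan form
J =
  [4, 1, 0, 0]
  [0, 4, 1, 0]
  [0, 0, 4, 0]
  [0, 0, 0, 4]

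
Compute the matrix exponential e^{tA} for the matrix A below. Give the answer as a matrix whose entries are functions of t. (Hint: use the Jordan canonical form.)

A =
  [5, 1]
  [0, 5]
e^{tA} =
  [exp(5*t), t*exp(5*t)]
  [0, exp(5*t)]

Strategy: write A = P · J · P⁻¹ where J is a Jordan canonical form, so e^{tA} = P · e^{tJ} · P⁻¹, and e^{tJ} can be computed block-by-block.

A has Jordan form
J =
  [5, 1]
  [0, 5]
(up to reordering of blocks).

Per-block formulas:
  For a 2×2 Jordan block J_2(5): exp(t · J_2(5)) = e^(5t)·(I + t·N), where N is the 2×2 nilpotent shift.

After assembling e^{tJ} and conjugating by P, we get:

e^{tA} =
  [exp(5*t), t*exp(5*t)]
  [0, exp(5*t)]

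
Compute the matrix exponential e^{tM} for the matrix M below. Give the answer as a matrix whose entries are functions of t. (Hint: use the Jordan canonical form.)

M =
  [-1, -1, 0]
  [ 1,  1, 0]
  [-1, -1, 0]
e^{tM} =
  [1 - t, -t, 0]
  [t, t + 1, 0]
  [-t, -t, 1]

Strategy: write M = P · J · P⁻¹ where J is a Jordan canonical form, so e^{tM} = P · e^{tJ} · P⁻¹, and e^{tJ} can be computed block-by-block.

M has Jordan form
J =
  [0, 1, 0]
  [0, 0, 0]
  [0, 0, 0]
(up to reordering of blocks).

Per-block formulas:
  For a 1×1 block at λ = 0: exp(t · [0]) = [e^(0t)].
  For a 2×2 Jordan block J_2(0): exp(t · J_2(0)) = e^(0t)·(I + t·N), where N is the 2×2 nilpotent shift.

After assembling e^{tJ} and conjugating by P, we get:

e^{tM} =
  [1 - t, -t, 0]
  [t, t + 1, 0]
  [-t, -t, 1]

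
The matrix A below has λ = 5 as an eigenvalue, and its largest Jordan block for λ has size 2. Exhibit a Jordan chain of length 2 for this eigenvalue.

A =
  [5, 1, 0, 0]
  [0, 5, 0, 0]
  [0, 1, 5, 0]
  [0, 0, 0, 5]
A Jordan chain for λ = 5 of length 2:
v_1 = (1, 0, 1, 0)ᵀ
v_2 = (0, 1, 0, 0)ᵀ

Let N = A − (5)·I. We want v_2 with N^2 v_2 = 0 but N^1 v_2 ≠ 0; then v_{j-1} := N · v_j for j = 2, …, 2.

Pick v_2 = (0, 1, 0, 0)ᵀ.
Then v_1 = N · v_2 = (1, 0, 1, 0)ᵀ.

Sanity check: (A − (5)·I) v_1 = (0, 0, 0, 0)ᵀ = 0. ✓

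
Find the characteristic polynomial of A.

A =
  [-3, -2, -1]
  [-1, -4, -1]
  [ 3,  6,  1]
x^3 + 6*x^2 + 12*x + 8

Expanding det(x·I − A) (e.g. by cofactor expansion or by noting that A is similar to its Jordan form J, which has the same characteristic polynomial as A) gives
  χ_A(x) = x^3 + 6*x^2 + 12*x + 8
which factors as (x + 2)^3. The eigenvalues (with algebraic multiplicities) are λ = -2 with multiplicity 3.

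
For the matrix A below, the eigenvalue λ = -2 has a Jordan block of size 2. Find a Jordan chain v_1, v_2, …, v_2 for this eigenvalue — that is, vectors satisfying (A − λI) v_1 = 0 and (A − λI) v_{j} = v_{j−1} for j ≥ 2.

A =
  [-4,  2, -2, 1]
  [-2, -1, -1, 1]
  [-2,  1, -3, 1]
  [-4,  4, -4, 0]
A Jordan chain for λ = -2 of length 2:
v_1 = (-2, -2, -2, -4)ᵀ
v_2 = (1, 0, 0, 0)ᵀ

Let N = A − (-2)·I. We want v_2 with N^2 v_2 = 0 but N^1 v_2 ≠ 0; then v_{j-1} := N · v_j for j = 2, …, 2.

Pick v_2 = (1, 0, 0, 0)ᵀ.
Then v_1 = N · v_2 = (-2, -2, -2, -4)ᵀ.

Sanity check: (A − (-2)·I) v_1 = (0, 0, 0, 0)ᵀ = 0. ✓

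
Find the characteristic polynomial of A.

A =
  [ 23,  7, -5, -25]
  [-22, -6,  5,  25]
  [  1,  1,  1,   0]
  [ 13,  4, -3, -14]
x^4 - 4*x^3 + 6*x^2 - 4*x + 1

Expanding det(x·I − A) (e.g. by cofactor expansion or by noting that A is similar to its Jordan form J, which has the same characteristic polynomial as A) gives
  χ_A(x) = x^4 - 4*x^3 + 6*x^2 - 4*x + 1
which factors as (x - 1)^4. The eigenvalues (with algebraic multiplicities) are λ = 1 with multiplicity 4.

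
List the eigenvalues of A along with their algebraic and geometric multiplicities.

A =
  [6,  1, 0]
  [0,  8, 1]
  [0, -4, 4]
λ = 6: alg = 3, geom = 1

Step 1 — factor the characteristic polynomial to read off the algebraic multiplicities:
  χ_A(x) = (x - 6)^3

Step 2 — compute geometric multiplicities via the rank-nullity identity g(λ) = n − rank(A − λI):
  rank(A − (6)·I) = 2, so dim ker(A − (6)·I) = n − 2 = 1

Summary:
  λ = 6: algebraic multiplicity = 3, geometric multiplicity = 1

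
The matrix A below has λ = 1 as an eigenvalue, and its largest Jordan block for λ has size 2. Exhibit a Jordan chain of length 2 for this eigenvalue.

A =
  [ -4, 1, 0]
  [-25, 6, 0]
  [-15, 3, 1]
A Jordan chain for λ = 1 of length 2:
v_1 = (-5, -25, -15)ᵀ
v_2 = (1, 0, 0)ᵀ

Let N = A − (1)·I. We want v_2 with N^2 v_2 = 0 but N^1 v_2 ≠ 0; then v_{j-1} := N · v_j for j = 2, …, 2.

Pick v_2 = (1, 0, 0)ᵀ.
Then v_1 = N · v_2 = (-5, -25, -15)ᵀ.

Sanity check: (A − (1)·I) v_1 = (0, 0, 0)ᵀ = 0. ✓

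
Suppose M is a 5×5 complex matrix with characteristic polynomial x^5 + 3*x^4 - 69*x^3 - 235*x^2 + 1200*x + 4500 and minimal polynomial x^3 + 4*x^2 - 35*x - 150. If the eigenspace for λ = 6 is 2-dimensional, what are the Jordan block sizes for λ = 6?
Block sizes for λ = 6: [1, 1]

Step 1 — from the characteristic polynomial, algebraic multiplicity of λ = 6 is 2. From dim ker(M − (6)·I) = 2, there are exactly 2 Jordan blocks for λ = 6.
Step 2 — from the minimal polynomial, the factor (x − 6) tells us the largest block for λ = 6 has size 1.
Step 3 — with total size 2, 2 blocks, and largest block 1, the block sizes (in nonincreasing order) are [1, 1].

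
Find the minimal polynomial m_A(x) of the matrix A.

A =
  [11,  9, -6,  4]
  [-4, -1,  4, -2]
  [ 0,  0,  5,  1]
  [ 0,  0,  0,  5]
x^2 - 10*x + 25

The characteristic polynomial is χ_A(x) = (x - 5)^4, so the eigenvalues are known. The minimal polynomial is
  m_A(x) = Π_λ (x − λ)^{k_λ}
where k_λ is the size of the *largest* Jordan block for λ (equivalently, the smallest k with (A − λI)^k v = 0 for every generalised eigenvector v of λ).

  λ = 5: largest Jordan block has size 2, contributing (x − 5)^2

So m_A(x) = (x - 5)^2 = x^2 - 10*x + 25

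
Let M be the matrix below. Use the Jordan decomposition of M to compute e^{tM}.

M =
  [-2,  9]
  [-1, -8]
e^{tM} =
  [3*t*exp(-5*t) + exp(-5*t), 9*t*exp(-5*t)]
  [-t*exp(-5*t), -3*t*exp(-5*t) + exp(-5*t)]

Strategy: write M = P · J · P⁻¹ where J is a Jordan canonical form, so e^{tM} = P · e^{tJ} · P⁻¹, and e^{tJ} can be computed block-by-block.

M has Jordan form
J =
  [-5,  1]
  [ 0, -5]
(up to reordering of blocks).

Per-block formulas:
  For a 2×2 Jordan block J_2(-5): exp(t · J_2(-5)) = e^(-5t)·(I + t·N), where N is the 2×2 nilpotent shift.

After assembling e^{tJ} and conjugating by P, we get:

e^{tM} =
  [3*t*exp(-5*t) + exp(-5*t), 9*t*exp(-5*t)]
  [-t*exp(-5*t), -3*t*exp(-5*t) + exp(-5*t)]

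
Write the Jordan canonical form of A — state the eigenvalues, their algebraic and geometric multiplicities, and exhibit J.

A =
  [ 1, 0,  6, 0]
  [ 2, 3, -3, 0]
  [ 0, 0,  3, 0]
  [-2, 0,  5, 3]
J_1(1) ⊕ J_2(3) ⊕ J_1(3)

The characteristic polynomial is
  det(x·I − A) = x^4 - 10*x^3 + 36*x^2 - 54*x + 27 = (x - 3)^3*(x - 1)

Eigenvalues and multiplicities (the geometric multiplicity of λ is n − rank(A − λI), which equals the number of Jordan blocks for λ):
  λ = 1: algebraic multiplicity = 1, geometric multiplicity = 1
  λ = 3: algebraic multiplicity = 3, geometric multiplicity = 2

Determining the block sizes for each eigenvalue:
  λ = 1: one block (gm = 1), so the single block has size am = 1 → block sizes [1]
  λ = 3: 2 blocks summing to 3 forces exactly one block of size 2 and the rest size 1 → block sizes [2, 1]

Assembling the blocks gives a Jordan form
J =
  [1, 0, 0, 0]
  [0, 3, 1, 0]
  [0, 0, 3, 0]
  [0, 0, 0, 3]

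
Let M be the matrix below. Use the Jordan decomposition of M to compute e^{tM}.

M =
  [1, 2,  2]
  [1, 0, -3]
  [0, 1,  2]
e^{tM} =
  [t^2*exp(t) + exp(t), 2*t*exp(t), -2*t^2*exp(t) + 2*t*exp(t)]
  [-t^2*exp(t)/2 + t*exp(t), -t*exp(t) + exp(t), t^2*exp(t) - 3*t*exp(t)]
  [t^2*exp(t)/2, t*exp(t), -t^2*exp(t) + t*exp(t) + exp(t)]

Strategy: write M = P · J · P⁻¹ where J is a Jordan canonical form, so e^{tM} = P · e^{tJ} · P⁻¹, and e^{tJ} can be computed block-by-block.

M has Jordan form
J =
  [1, 1, 0]
  [0, 1, 1]
  [0, 0, 1]
(up to reordering of blocks).

Per-block formulas:
  For a 3×3 Jordan block J_3(1): exp(t · J_3(1)) = e^(1t)·(I + t·N + (t^2/2)·N^2), where N is the 3×3 nilpotent shift.

After assembling e^{tJ} and conjugating by P, we get:

e^{tM} =
  [t^2*exp(t) + exp(t), 2*t*exp(t), -2*t^2*exp(t) + 2*t*exp(t)]
  [-t^2*exp(t)/2 + t*exp(t), -t*exp(t) + exp(t), t^2*exp(t) - 3*t*exp(t)]
  [t^2*exp(t)/2, t*exp(t), -t^2*exp(t) + t*exp(t) + exp(t)]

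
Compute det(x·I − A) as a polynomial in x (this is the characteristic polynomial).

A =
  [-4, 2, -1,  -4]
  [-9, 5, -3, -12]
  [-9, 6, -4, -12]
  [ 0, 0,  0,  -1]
x^4 + 4*x^3 + 6*x^2 + 4*x + 1

Expanding det(x·I − A) (e.g. by cofactor expansion or by noting that A is similar to its Jordan form J, which has the same characteristic polynomial as A) gives
  χ_A(x) = x^4 + 4*x^3 + 6*x^2 + 4*x + 1
which factors as (x + 1)^4. The eigenvalues (with algebraic multiplicities) are λ = -1 with multiplicity 4.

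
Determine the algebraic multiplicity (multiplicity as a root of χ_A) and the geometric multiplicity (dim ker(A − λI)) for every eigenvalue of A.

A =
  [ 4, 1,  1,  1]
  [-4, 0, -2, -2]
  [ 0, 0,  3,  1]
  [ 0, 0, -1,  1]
λ = 2: alg = 4, geom = 2

Step 1 — factor the characteristic polynomial to read off the algebraic multiplicities:
  χ_A(x) = (x - 2)^4

Step 2 — compute geometric multiplicities via the rank-nullity identity g(λ) = n − rank(A − λI):
  rank(A − (2)·I) = 2, so dim ker(A − (2)·I) = n − 2 = 2

Summary:
  λ = 2: algebraic multiplicity = 4, geometric multiplicity = 2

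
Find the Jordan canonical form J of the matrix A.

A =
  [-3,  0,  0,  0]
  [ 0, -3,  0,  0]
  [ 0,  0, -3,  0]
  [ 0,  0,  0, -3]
J_1(-3) ⊕ J_1(-3) ⊕ J_1(-3) ⊕ J_1(-3)

The characteristic polynomial is
  det(x·I − A) = x^4 + 12*x^3 + 54*x^2 + 108*x + 81 = (x + 3)^4

Eigenvalues and multiplicities (the geometric multiplicity of λ is n − rank(A − λI), which equals the number of Jordan blocks for λ):
  λ = -3: algebraic multiplicity = 4, geometric multiplicity = 4

Determining the block sizes for each eigenvalue:
  λ = -3: gm = am = 4, so every block has size 1 → block sizes [1, 1, 1, 1]

Assembling the blocks gives a Jordan form
J =
  [-3,  0,  0,  0]
  [ 0, -3,  0,  0]
  [ 0,  0, -3,  0]
  [ 0,  0,  0, -3]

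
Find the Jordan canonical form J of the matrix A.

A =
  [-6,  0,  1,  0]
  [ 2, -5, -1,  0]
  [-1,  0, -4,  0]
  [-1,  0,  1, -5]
J_3(-5) ⊕ J_1(-5)

The characteristic polynomial is
  det(x·I − A) = x^4 + 20*x^3 + 150*x^2 + 500*x + 625 = (x + 5)^4

Eigenvalues and multiplicities (the geometric multiplicity of λ is n − rank(A − λI), which equals the number of Jordan blocks for λ):
  λ = -5: algebraic multiplicity = 4, geometric multiplicity = 2

Determining the block sizes for each eigenvalue:
  λ = -5: with am = 4 and gm = 2, the partition is not yet determined (e.g. several partitions of 4 into 2 parts exist). Let N = A − (-5)·I. Computing rank(N^1) = 2, rank(N^2) = 1, rank(N^3) = 0; the number of blocks of size ≥ j is rank(N^{j−1}) − rank(N^j), giving [2, 1, 1]. So we have 1 block(s) of size 3, 1 block(s) of size 1 → block sizes [3, 1]

Assembling the blocks gives a Jordan form
J =
  [-5,  1,  0,  0]
  [ 0, -5,  1,  0]
  [ 0,  0, -5,  0]
  [ 0,  0,  0, -5]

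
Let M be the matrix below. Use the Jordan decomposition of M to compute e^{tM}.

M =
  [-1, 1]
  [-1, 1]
e^{tM} =
  [1 - t, t]
  [-t, t + 1]

Strategy: write M = P · J · P⁻¹ where J is a Jordan canonical form, so e^{tM} = P · e^{tJ} · P⁻¹, and e^{tJ} can be computed block-by-block.

M has Jordan form
J =
  [0, 1]
  [0, 0]
(up to reordering of blocks).

Per-block formulas:
  For a 2×2 Jordan block J_2(0): exp(t · J_2(0)) = e^(0t)·(I + t·N), where N is the 2×2 nilpotent shift.

After assembling e^{tJ} and conjugating by P, we get:

e^{tM} =
  [1 - t, t]
  [-t, t + 1]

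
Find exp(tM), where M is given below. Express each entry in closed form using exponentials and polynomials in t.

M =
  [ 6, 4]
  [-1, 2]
e^{tM} =
  [2*t*exp(4*t) + exp(4*t), 4*t*exp(4*t)]
  [-t*exp(4*t), -2*t*exp(4*t) + exp(4*t)]

Strategy: write M = P · J · P⁻¹ where J is a Jordan canonical form, so e^{tM} = P · e^{tJ} · P⁻¹, and e^{tJ} can be computed block-by-block.

M has Jordan form
J =
  [4, 1]
  [0, 4]
(up to reordering of blocks).

Per-block formulas:
  For a 2×2 Jordan block J_2(4): exp(t · J_2(4)) = e^(4t)·(I + t·N), where N is the 2×2 nilpotent shift.

After assembling e^{tJ} and conjugating by P, we get:

e^{tM} =
  [2*t*exp(4*t) + exp(4*t), 4*t*exp(4*t)]
  [-t*exp(4*t), -2*t*exp(4*t) + exp(4*t)]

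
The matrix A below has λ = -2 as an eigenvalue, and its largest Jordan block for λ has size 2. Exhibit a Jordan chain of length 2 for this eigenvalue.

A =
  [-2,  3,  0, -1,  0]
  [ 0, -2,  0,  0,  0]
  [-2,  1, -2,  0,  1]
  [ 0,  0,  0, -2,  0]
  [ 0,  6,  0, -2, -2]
A Jordan chain for λ = -2 of length 2:
v_1 = (0, 0, -2, 0, 0)ᵀ
v_2 = (1, 0, 0, 0, 0)ᵀ

Let N = A − (-2)·I. We want v_2 with N^2 v_2 = 0 but N^1 v_2 ≠ 0; then v_{j-1} := N · v_j for j = 2, …, 2.

Pick v_2 = (1, 0, 0, 0, 0)ᵀ.
Then v_1 = N · v_2 = (0, 0, -2, 0, 0)ᵀ.

Sanity check: (A − (-2)·I) v_1 = (0, 0, 0, 0, 0)ᵀ = 0. ✓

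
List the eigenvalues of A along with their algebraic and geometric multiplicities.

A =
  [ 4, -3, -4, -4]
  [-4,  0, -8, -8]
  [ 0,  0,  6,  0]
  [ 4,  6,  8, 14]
λ = 6: alg = 4, geom = 3

Step 1 — factor the characteristic polynomial to read off the algebraic multiplicities:
  χ_A(x) = (x - 6)^4

Step 2 — compute geometric multiplicities via the rank-nullity identity g(λ) = n − rank(A − λI):
  rank(A − (6)·I) = 1, so dim ker(A − (6)·I) = n − 1 = 3

Summary:
  λ = 6: algebraic multiplicity = 4, geometric multiplicity = 3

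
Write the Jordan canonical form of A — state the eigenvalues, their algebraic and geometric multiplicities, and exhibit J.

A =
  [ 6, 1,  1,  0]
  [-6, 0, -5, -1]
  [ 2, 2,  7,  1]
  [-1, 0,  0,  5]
J_2(4) ⊕ J_2(5)

The characteristic polynomial is
  det(x·I − A) = x^4 - 18*x^3 + 121*x^2 - 360*x + 400 = (x - 5)^2*(x - 4)^2

Eigenvalues and multiplicities (the geometric multiplicity of λ is n − rank(A − λI), which equals the number of Jordan blocks for λ):
  λ = 4: algebraic multiplicity = 2, geometric multiplicity = 1
  λ = 5: algebraic multiplicity = 2, geometric multiplicity = 1

Determining the block sizes for each eigenvalue:
  λ = 4: one block (gm = 1), so the single block has size am = 2 → block sizes [2]
  λ = 5: one block (gm = 1), so the single block has size am = 2 → block sizes [2]

Assembling the blocks gives a Jordan form
J =
  [4, 1, 0, 0]
  [0, 4, 0, 0]
  [0, 0, 5, 1]
  [0, 0, 0, 5]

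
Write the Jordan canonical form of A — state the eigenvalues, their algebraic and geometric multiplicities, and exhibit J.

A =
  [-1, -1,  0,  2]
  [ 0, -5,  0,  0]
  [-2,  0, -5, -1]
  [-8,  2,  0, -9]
J_2(-5) ⊕ J_2(-5)

The characteristic polynomial is
  det(x·I − A) = x^4 + 20*x^3 + 150*x^2 + 500*x + 625 = (x + 5)^4

Eigenvalues and multiplicities (the geometric multiplicity of λ is n − rank(A − λI), which equals the number of Jordan blocks for λ):
  λ = -5: algebraic multiplicity = 4, geometric multiplicity = 2

Determining the block sizes for each eigenvalue:
  λ = -5: with am = 4 and gm = 2, the partition is not yet determined (e.g. several partitions of 4 into 2 parts exist). Let N = A − (-5)·I. Computing rank(N^1) = 2, rank(N^2) = 0; the number of blocks of size ≥ j is rank(N^{j−1}) − rank(N^j), giving [2, 2]. So we have 2 block(s) of size 2 → block sizes [2, 2]

Assembling the blocks gives a Jordan form
J =
  [-5,  1,  0,  0]
  [ 0, -5,  0,  0]
  [ 0,  0, -5,  1]
  [ 0,  0,  0, -5]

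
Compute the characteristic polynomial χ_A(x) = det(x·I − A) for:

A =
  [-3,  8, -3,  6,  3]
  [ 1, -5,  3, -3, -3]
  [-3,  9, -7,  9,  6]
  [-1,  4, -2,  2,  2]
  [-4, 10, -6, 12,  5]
x^5 + 8*x^4 + 22*x^3 + 28*x^2 + 17*x + 4

Expanding det(x·I − A) (e.g. by cofactor expansion or by noting that A is similar to its Jordan form J, which has the same characteristic polynomial as A) gives
  χ_A(x) = x^5 + 8*x^4 + 22*x^3 + 28*x^2 + 17*x + 4
which factors as (x + 1)^4*(x + 4). The eigenvalues (with algebraic multiplicities) are λ = -4 with multiplicity 1, λ = -1 with multiplicity 4.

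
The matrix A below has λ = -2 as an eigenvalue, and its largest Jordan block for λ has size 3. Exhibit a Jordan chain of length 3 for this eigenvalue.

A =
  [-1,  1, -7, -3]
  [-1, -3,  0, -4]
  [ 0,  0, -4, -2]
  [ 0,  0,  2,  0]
A Jordan chain for λ = -2 of length 3:
v_1 = (1, -1, 0, 0)ᵀ
v_2 = (-7, 0, -2, 2)ᵀ
v_3 = (0, 0, 1, 0)ᵀ

Let N = A − (-2)·I. We want v_3 with N^3 v_3 = 0 but N^2 v_3 ≠ 0; then v_{j-1} := N · v_j for j = 3, …, 2.

Pick v_3 = (0, 0, 1, 0)ᵀ.
Then v_2 = N · v_3 = (-7, 0, -2, 2)ᵀ.
Then v_1 = N · v_2 = (1, -1, 0, 0)ᵀ.

Sanity check: (A − (-2)·I) v_1 = (0, 0, 0, 0)ᵀ = 0. ✓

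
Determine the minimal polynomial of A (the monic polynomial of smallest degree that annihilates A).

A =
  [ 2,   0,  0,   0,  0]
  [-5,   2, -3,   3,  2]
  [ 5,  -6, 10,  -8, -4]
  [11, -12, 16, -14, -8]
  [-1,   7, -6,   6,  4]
x^5 - 4*x^4 + 4*x^3

The characteristic polynomial is χ_A(x) = x^3*(x - 2)^2, so the eigenvalues are known. The minimal polynomial is
  m_A(x) = Π_λ (x − λ)^{k_λ}
where k_λ is the size of the *largest* Jordan block for λ (equivalently, the smallest k with (A − λI)^k v = 0 for every generalised eigenvector v of λ).

  λ = 0: largest Jordan block has size 3, contributing (x − 0)^3
  λ = 2: largest Jordan block has size 2, contributing (x − 2)^2

So m_A(x) = x^3*(x - 2)^2 = x^5 - 4*x^4 + 4*x^3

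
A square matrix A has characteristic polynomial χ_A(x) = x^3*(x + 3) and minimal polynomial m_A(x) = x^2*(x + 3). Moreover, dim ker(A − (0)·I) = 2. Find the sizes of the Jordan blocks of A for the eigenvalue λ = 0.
Block sizes for λ = 0: [2, 1]

Step 1 — from the characteristic polynomial, algebraic multiplicity of λ = 0 is 3. From dim ker(A − (0)·I) = 2, there are exactly 2 Jordan blocks for λ = 0.
Step 2 — from the minimal polynomial, the factor (x − 0)^2 tells us the largest block for λ = 0 has size 2.
Step 3 — with total size 3, 2 blocks, and largest block 2, the block sizes (in nonincreasing order) are [2, 1].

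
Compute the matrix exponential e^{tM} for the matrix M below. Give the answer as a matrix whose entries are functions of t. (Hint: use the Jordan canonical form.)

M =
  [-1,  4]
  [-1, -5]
e^{tM} =
  [2*t*exp(-3*t) + exp(-3*t), 4*t*exp(-3*t)]
  [-t*exp(-3*t), -2*t*exp(-3*t) + exp(-3*t)]

Strategy: write M = P · J · P⁻¹ where J is a Jordan canonical form, so e^{tM} = P · e^{tJ} · P⁻¹, and e^{tJ} can be computed block-by-block.

M has Jordan form
J =
  [-3,  1]
  [ 0, -3]
(up to reordering of blocks).

Per-block formulas:
  For a 2×2 Jordan block J_2(-3): exp(t · J_2(-3)) = e^(-3t)·(I + t·N), where N is the 2×2 nilpotent shift.

After assembling e^{tJ} and conjugating by P, we get:

e^{tM} =
  [2*t*exp(-3*t) + exp(-3*t), 4*t*exp(-3*t)]
  [-t*exp(-3*t), -2*t*exp(-3*t) + exp(-3*t)]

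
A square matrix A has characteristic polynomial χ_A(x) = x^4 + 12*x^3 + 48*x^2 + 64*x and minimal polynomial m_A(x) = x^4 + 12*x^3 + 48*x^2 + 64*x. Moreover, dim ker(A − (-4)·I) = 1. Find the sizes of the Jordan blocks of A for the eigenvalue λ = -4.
Block sizes for λ = -4: [3]

Step 1 — from the characteristic polynomial, algebraic multiplicity of λ = -4 is 3. From dim ker(A − (-4)·I) = 1, there are exactly 1 Jordan blocks for λ = -4.
Step 2 — from the minimal polynomial, the factor (x + 4)^3 tells us the largest block for λ = -4 has size 3.
Step 3 — with total size 3, 1 blocks, and largest block 3, the block sizes (in nonincreasing order) are [3].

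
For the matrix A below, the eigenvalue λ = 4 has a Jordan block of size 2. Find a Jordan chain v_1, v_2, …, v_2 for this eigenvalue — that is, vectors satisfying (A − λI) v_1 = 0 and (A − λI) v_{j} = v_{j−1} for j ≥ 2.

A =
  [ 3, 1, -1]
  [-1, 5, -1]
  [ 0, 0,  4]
A Jordan chain for λ = 4 of length 2:
v_1 = (-1, -1, 0)ᵀ
v_2 = (1, 0, 0)ᵀ

Let N = A − (4)·I. We want v_2 with N^2 v_2 = 0 but N^1 v_2 ≠ 0; then v_{j-1} := N · v_j for j = 2, …, 2.

Pick v_2 = (1, 0, 0)ᵀ.
Then v_1 = N · v_2 = (-1, -1, 0)ᵀ.

Sanity check: (A − (4)·I) v_1 = (0, 0, 0)ᵀ = 0. ✓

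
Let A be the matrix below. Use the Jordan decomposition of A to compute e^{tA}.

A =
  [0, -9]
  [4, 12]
e^{tA} =
  [-6*t*exp(6*t) + exp(6*t), -9*t*exp(6*t)]
  [4*t*exp(6*t), 6*t*exp(6*t) + exp(6*t)]

Strategy: write A = P · J · P⁻¹ where J is a Jordan canonical form, so e^{tA} = P · e^{tJ} · P⁻¹, and e^{tJ} can be computed block-by-block.

A has Jordan form
J =
  [6, 1]
  [0, 6]
(up to reordering of blocks).

Per-block formulas:
  For a 2×2 Jordan block J_2(6): exp(t · J_2(6)) = e^(6t)·(I + t·N), where N is the 2×2 nilpotent shift.

After assembling e^{tJ} and conjugating by P, we get:

e^{tA} =
  [-6*t*exp(6*t) + exp(6*t), -9*t*exp(6*t)]
  [4*t*exp(6*t), 6*t*exp(6*t) + exp(6*t)]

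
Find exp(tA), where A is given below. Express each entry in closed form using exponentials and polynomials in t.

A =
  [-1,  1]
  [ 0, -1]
e^{tA} =
  [exp(-t), t*exp(-t)]
  [0, exp(-t)]

Strategy: write A = P · J · P⁻¹ where J is a Jordan canonical form, so e^{tA} = P · e^{tJ} · P⁻¹, and e^{tJ} can be computed block-by-block.

A has Jordan form
J =
  [-1,  1]
  [ 0, -1]
(up to reordering of blocks).

Per-block formulas:
  For a 2×2 Jordan block J_2(-1): exp(t · J_2(-1)) = e^(-1t)·(I + t·N), where N is the 2×2 nilpotent shift.

After assembling e^{tJ} and conjugating by P, we get:

e^{tA} =
  [exp(-t), t*exp(-t)]
  [0, exp(-t)]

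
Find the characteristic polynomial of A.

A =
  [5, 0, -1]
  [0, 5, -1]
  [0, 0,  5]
x^3 - 15*x^2 + 75*x - 125

Expanding det(x·I − A) (e.g. by cofactor expansion or by noting that A is similar to its Jordan form J, which has the same characteristic polynomial as A) gives
  χ_A(x) = x^3 - 15*x^2 + 75*x - 125
which factors as (x - 5)^3. The eigenvalues (with algebraic multiplicities) are λ = 5 with multiplicity 3.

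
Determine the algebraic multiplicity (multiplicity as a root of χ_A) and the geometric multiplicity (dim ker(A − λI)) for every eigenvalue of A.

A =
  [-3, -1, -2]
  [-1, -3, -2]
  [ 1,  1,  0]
λ = -2: alg = 3, geom = 2

Step 1 — factor the characteristic polynomial to read off the algebraic multiplicities:
  χ_A(x) = (x + 2)^3

Step 2 — compute geometric multiplicities via the rank-nullity identity g(λ) = n − rank(A − λI):
  rank(A − (-2)·I) = 1, so dim ker(A − (-2)·I) = n − 1 = 2

Summary:
  λ = -2: algebraic multiplicity = 3, geometric multiplicity = 2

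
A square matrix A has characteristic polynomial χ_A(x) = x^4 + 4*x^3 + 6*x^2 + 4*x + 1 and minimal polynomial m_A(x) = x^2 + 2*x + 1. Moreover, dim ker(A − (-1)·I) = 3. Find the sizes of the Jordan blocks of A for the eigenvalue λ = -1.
Block sizes for λ = -1: [2, 1, 1]

Step 1 — from the characteristic polynomial, algebraic multiplicity of λ = -1 is 4. From dim ker(A − (-1)·I) = 3, there are exactly 3 Jordan blocks for λ = -1.
Step 2 — from the minimal polynomial, the factor (x + 1)^2 tells us the largest block for λ = -1 has size 2.
Step 3 — with total size 4, 3 blocks, and largest block 2, the block sizes (in nonincreasing order) are [2, 1, 1].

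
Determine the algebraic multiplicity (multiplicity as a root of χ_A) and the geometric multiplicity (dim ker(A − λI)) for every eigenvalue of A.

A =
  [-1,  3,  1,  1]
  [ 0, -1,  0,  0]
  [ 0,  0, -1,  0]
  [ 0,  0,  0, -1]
λ = -1: alg = 4, geom = 3

Step 1 — factor the characteristic polynomial to read off the algebraic multiplicities:
  χ_A(x) = (x + 1)^4

Step 2 — compute geometric multiplicities via the rank-nullity identity g(λ) = n − rank(A − λI):
  rank(A − (-1)·I) = 1, so dim ker(A − (-1)·I) = n − 1 = 3

Summary:
  λ = -1: algebraic multiplicity = 4, geometric multiplicity = 3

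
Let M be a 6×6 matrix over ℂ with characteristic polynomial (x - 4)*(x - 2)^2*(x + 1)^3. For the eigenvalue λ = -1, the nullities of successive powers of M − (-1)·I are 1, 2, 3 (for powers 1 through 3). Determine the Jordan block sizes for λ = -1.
Block sizes for λ = -1: [3]

From the dimensions of kernels of powers, the number of Jordan blocks of size at least j is d_j − d_{j−1} where d_j = dim ker(N^j) (with d_0 = 0). Computing the differences gives [1, 1, 1].
The number of blocks of size exactly k is (#blocks of size ≥ k) − (#blocks of size ≥ k + 1), so the partition is: 1 block(s) of size 3.
In nonincreasing order the block sizes are [3].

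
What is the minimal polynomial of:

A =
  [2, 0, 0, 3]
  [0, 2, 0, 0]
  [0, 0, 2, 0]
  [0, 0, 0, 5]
x^2 - 7*x + 10

The characteristic polynomial is χ_A(x) = (x - 5)*(x - 2)^3, so the eigenvalues are known. The minimal polynomial is
  m_A(x) = Π_λ (x − λ)^{k_λ}
where k_λ is the size of the *largest* Jordan block for λ (equivalently, the smallest k with (A − λI)^k v = 0 for every generalised eigenvector v of λ).

  λ = 2: largest Jordan block has size 1, contributing (x − 2)
  λ = 5: largest Jordan block has size 1, contributing (x − 5)

So m_A(x) = (x - 5)*(x - 2) = x^2 - 7*x + 10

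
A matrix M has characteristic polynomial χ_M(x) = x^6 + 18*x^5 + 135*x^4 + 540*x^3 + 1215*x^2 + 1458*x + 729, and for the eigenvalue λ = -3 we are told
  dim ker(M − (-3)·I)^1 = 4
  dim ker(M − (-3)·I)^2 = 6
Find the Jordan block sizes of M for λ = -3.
Block sizes for λ = -3: [2, 2, 1, 1]

From the dimensions of kernels of powers, the number of Jordan blocks of size at least j is d_j − d_{j−1} where d_j = dim ker(N^j) (with d_0 = 0). Computing the differences gives [4, 2].
The number of blocks of size exactly k is (#blocks of size ≥ k) − (#blocks of size ≥ k + 1), so the partition is: 2 block(s) of size 1, 2 block(s) of size 2.
In nonincreasing order the block sizes are [2, 2, 1, 1].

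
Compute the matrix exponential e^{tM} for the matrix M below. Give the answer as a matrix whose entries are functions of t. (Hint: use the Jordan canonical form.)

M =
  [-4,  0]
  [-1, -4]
e^{tM} =
  [exp(-4*t), 0]
  [-t*exp(-4*t), exp(-4*t)]

Strategy: write M = P · J · P⁻¹ where J is a Jordan canonical form, so e^{tM} = P · e^{tJ} · P⁻¹, and e^{tJ} can be computed block-by-block.

M has Jordan form
J =
  [-4,  1]
  [ 0, -4]
(up to reordering of blocks).

Per-block formulas:
  For a 2×2 Jordan block J_2(-4): exp(t · J_2(-4)) = e^(-4t)·(I + t·N), where N is the 2×2 nilpotent shift.

After assembling e^{tJ} and conjugating by P, we get:

e^{tM} =
  [exp(-4*t), 0]
  [-t*exp(-4*t), exp(-4*t)]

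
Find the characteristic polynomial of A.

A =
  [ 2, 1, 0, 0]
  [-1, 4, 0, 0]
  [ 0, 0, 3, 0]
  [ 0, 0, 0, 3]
x^4 - 12*x^3 + 54*x^2 - 108*x + 81

Expanding det(x·I − A) (e.g. by cofactor expansion or by noting that A is similar to its Jordan form J, which has the same characteristic polynomial as A) gives
  χ_A(x) = x^4 - 12*x^3 + 54*x^2 - 108*x + 81
which factors as (x - 3)^4. The eigenvalues (with algebraic multiplicities) are λ = 3 with multiplicity 4.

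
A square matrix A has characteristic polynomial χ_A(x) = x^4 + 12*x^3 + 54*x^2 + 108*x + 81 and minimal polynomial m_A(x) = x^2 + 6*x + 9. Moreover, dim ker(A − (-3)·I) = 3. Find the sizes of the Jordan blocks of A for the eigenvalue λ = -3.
Block sizes for λ = -3: [2, 1, 1]

Step 1 — from the characteristic polynomial, algebraic multiplicity of λ = -3 is 4. From dim ker(A − (-3)·I) = 3, there are exactly 3 Jordan blocks for λ = -3.
Step 2 — from the minimal polynomial, the factor (x + 3)^2 tells us the largest block for λ = -3 has size 2.
Step 3 — with total size 4, 3 blocks, and largest block 2, the block sizes (in nonincreasing order) are [2, 1, 1].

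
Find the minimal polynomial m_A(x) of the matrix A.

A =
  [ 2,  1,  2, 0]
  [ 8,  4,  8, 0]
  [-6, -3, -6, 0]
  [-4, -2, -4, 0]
x^2

The characteristic polynomial is χ_A(x) = x^4, so the eigenvalues are known. The minimal polynomial is
  m_A(x) = Π_λ (x − λ)^{k_λ}
where k_λ is the size of the *largest* Jordan block for λ (equivalently, the smallest k with (A − λI)^k v = 0 for every generalised eigenvector v of λ).

  λ = 0: largest Jordan block has size 2, contributing (x − 0)^2

So m_A(x) = x^2 = x^2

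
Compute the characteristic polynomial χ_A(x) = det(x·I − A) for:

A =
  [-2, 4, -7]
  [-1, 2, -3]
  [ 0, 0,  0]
x^3

Expanding det(x·I − A) (e.g. by cofactor expansion or by noting that A is similar to its Jordan form J, which has the same characteristic polynomial as A) gives
  χ_A(x) = x^3
which factors as x^3. The eigenvalues (with algebraic multiplicities) are λ = 0 with multiplicity 3.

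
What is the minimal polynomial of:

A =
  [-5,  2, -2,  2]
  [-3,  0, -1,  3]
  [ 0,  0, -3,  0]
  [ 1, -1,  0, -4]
x^3 + 9*x^2 + 27*x + 27

The characteristic polynomial is χ_A(x) = (x + 3)^4, so the eigenvalues are known. The minimal polynomial is
  m_A(x) = Π_λ (x − λ)^{k_λ}
where k_λ is the size of the *largest* Jordan block for λ (equivalently, the smallest k with (A − λI)^k v = 0 for every generalised eigenvector v of λ).

  λ = -3: largest Jordan block has size 3, contributing (x + 3)^3

So m_A(x) = (x + 3)^3 = x^3 + 9*x^2 + 27*x + 27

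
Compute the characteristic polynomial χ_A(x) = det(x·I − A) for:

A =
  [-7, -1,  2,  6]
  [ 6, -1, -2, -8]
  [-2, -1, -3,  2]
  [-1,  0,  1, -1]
x^4 + 12*x^3 + 54*x^2 + 108*x + 81

Expanding det(x·I − A) (e.g. by cofactor expansion or by noting that A is similar to its Jordan form J, which has the same characteristic polynomial as A) gives
  χ_A(x) = x^4 + 12*x^3 + 54*x^2 + 108*x + 81
which factors as (x + 3)^4. The eigenvalues (with algebraic multiplicities) are λ = -3 with multiplicity 4.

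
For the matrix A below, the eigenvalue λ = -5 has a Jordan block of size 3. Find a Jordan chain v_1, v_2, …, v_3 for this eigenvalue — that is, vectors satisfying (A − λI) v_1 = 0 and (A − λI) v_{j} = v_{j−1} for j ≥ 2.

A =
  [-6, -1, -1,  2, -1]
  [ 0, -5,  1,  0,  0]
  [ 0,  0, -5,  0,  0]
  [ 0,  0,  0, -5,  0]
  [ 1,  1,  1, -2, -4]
A Jordan chain for λ = -5 of length 3:
v_1 = (-1, 0, 0, 0, 1)ᵀ
v_2 = (-1, 1, 0, 0, 1)ᵀ
v_3 = (0, 0, 1, 0, 0)ᵀ

Let N = A − (-5)·I. We want v_3 with N^3 v_3 = 0 but N^2 v_3 ≠ 0; then v_{j-1} := N · v_j for j = 3, …, 2.

Pick v_3 = (0, 0, 1, 0, 0)ᵀ.
Then v_2 = N · v_3 = (-1, 1, 0, 0, 1)ᵀ.
Then v_1 = N · v_2 = (-1, 0, 0, 0, 1)ᵀ.

Sanity check: (A − (-5)·I) v_1 = (0, 0, 0, 0, 0)ᵀ = 0. ✓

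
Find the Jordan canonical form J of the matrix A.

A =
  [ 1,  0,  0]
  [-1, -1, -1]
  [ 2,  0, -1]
J_2(-1) ⊕ J_1(1)

The characteristic polynomial is
  det(x·I − A) = x^3 + x^2 - x - 1 = (x - 1)*(x + 1)^2

Eigenvalues and multiplicities (the geometric multiplicity of λ is n − rank(A − λI), which equals the number of Jordan blocks for λ):
  λ = -1: algebraic multiplicity = 2, geometric multiplicity = 1
  λ = 1: algebraic multiplicity = 1, geometric multiplicity = 1

Determining the block sizes for each eigenvalue:
  λ = -1: one block (gm = 1), so the single block has size am = 2 → block sizes [2]
  λ = 1: one block (gm = 1), so the single block has size am = 1 → block sizes [1]

Assembling the blocks gives a Jordan form
J =
  [-1,  1, 0]
  [ 0, -1, 0]
  [ 0,  0, 1]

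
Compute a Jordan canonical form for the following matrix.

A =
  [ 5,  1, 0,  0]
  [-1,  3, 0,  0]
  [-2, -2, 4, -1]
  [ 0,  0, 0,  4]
J_2(4) ⊕ J_2(4)

The characteristic polynomial is
  det(x·I − A) = x^4 - 16*x^3 + 96*x^2 - 256*x + 256 = (x - 4)^4

Eigenvalues and multiplicities (the geometric multiplicity of λ is n − rank(A − λI), which equals the number of Jordan blocks for λ):
  λ = 4: algebraic multiplicity = 4, geometric multiplicity = 2

Determining the block sizes for each eigenvalue:
  λ = 4: with am = 4 and gm = 2, the partition is not yet determined (e.g. several partitions of 4 into 2 parts exist). Let N = A − (4)·I. Computing rank(N^1) = 2, rank(N^2) = 0; the number of blocks of size ≥ j is rank(N^{j−1}) − rank(N^j), giving [2, 2]. So we have 2 block(s) of size 2 → block sizes [2, 2]

Assembling the blocks gives a Jordan form
J =
  [4, 1, 0, 0]
  [0, 4, 0, 0]
  [0, 0, 4, 1]
  [0, 0, 0, 4]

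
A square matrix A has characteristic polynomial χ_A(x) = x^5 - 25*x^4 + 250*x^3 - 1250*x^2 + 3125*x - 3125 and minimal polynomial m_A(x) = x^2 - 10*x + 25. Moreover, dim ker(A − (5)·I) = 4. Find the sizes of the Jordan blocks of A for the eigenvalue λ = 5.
Block sizes for λ = 5: [2, 1, 1, 1]

Step 1 — from the characteristic polynomial, algebraic multiplicity of λ = 5 is 5. From dim ker(A − (5)·I) = 4, there are exactly 4 Jordan blocks for λ = 5.
Step 2 — from the minimal polynomial, the factor (x − 5)^2 tells us the largest block for λ = 5 has size 2.
Step 3 — with total size 5, 4 blocks, and largest block 2, the block sizes (in nonincreasing order) are [2, 1, 1, 1].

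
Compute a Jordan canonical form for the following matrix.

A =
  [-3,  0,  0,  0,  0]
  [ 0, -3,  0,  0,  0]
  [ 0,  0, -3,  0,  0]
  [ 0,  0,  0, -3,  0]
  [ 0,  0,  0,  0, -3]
J_1(-3) ⊕ J_1(-3) ⊕ J_1(-3) ⊕ J_1(-3) ⊕ J_1(-3)

The characteristic polynomial is
  det(x·I − A) = x^5 + 15*x^4 + 90*x^3 + 270*x^2 + 405*x + 243 = (x + 3)^5

Eigenvalues and multiplicities (the geometric multiplicity of λ is n − rank(A − λI), which equals the number of Jordan blocks for λ):
  λ = -3: algebraic multiplicity = 5, geometric multiplicity = 5

Determining the block sizes for each eigenvalue:
  λ = -3: gm = am = 5, so every block has size 1 → block sizes [1, 1, 1, 1, 1]

Assembling the blocks gives a Jordan form
J =
  [-3,  0,  0,  0,  0]
  [ 0, -3,  0,  0,  0]
  [ 0,  0, -3,  0,  0]
  [ 0,  0,  0, -3,  0]
  [ 0,  0,  0,  0, -3]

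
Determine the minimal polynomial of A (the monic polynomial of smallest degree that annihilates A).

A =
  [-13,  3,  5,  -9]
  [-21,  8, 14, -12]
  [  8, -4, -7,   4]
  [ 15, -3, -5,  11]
x^4 + x^3 - 3*x^2 - 5*x - 2

The characteristic polynomial is χ_A(x) = (x - 2)*(x + 1)^3, so the eigenvalues are known. The minimal polynomial is
  m_A(x) = Π_λ (x − λ)^{k_λ}
where k_λ is the size of the *largest* Jordan block for λ (equivalently, the smallest k with (A − λI)^k v = 0 for every generalised eigenvector v of λ).

  λ = -1: largest Jordan block has size 3, contributing (x + 1)^3
  λ = 2: largest Jordan block has size 1, contributing (x − 2)

So m_A(x) = (x - 2)*(x + 1)^3 = x^4 + x^3 - 3*x^2 - 5*x - 2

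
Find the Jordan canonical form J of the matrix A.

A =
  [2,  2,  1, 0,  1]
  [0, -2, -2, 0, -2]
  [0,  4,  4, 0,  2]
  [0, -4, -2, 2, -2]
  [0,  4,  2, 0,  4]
J_2(2) ⊕ J_1(2) ⊕ J_1(2) ⊕ J_1(2)

The characteristic polynomial is
  det(x·I − A) = x^5 - 10*x^4 + 40*x^3 - 80*x^2 + 80*x - 32 = (x - 2)^5

Eigenvalues and multiplicities (the geometric multiplicity of λ is n − rank(A − λI), which equals the number of Jordan blocks for λ):
  λ = 2: algebraic multiplicity = 5, geometric multiplicity = 4

Determining the block sizes for each eigenvalue:
  λ = 2: 4 blocks summing to 5 forces exactly one block of size 2 and the rest size 1 → block sizes [2, 1, 1, 1]

Assembling the blocks gives a Jordan form
J =
  [2, 1, 0, 0, 0]
  [0, 2, 0, 0, 0]
  [0, 0, 2, 0, 0]
  [0, 0, 0, 2, 0]
  [0, 0, 0, 0, 2]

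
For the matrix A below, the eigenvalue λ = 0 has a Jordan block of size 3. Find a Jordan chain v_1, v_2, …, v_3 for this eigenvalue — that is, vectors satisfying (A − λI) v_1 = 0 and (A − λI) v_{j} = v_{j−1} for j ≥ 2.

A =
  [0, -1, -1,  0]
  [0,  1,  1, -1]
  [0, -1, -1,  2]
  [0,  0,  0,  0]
A Jordan chain for λ = 0 of length 3:
v_1 = (-1, 1, -1, 0)ᵀ
v_2 = (0, -1, 2, 0)ᵀ
v_3 = (0, 0, 0, 1)ᵀ

Let N = A − (0)·I. We want v_3 with N^3 v_3 = 0 but N^2 v_3 ≠ 0; then v_{j-1} := N · v_j for j = 3, …, 2.

Pick v_3 = (0, 0, 0, 1)ᵀ.
Then v_2 = N · v_3 = (0, -1, 2, 0)ᵀ.
Then v_1 = N · v_2 = (-1, 1, -1, 0)ᵀ.

Sanity check: (A − (0)·I) v_1 = (0, 0, 0, 0)ᵀ = 0. ✓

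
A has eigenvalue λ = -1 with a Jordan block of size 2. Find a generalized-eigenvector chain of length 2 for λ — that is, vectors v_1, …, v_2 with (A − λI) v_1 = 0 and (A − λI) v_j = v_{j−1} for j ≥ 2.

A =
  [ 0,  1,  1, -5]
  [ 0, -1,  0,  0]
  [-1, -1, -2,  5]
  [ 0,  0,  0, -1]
A Jordan chain for λ = -1 of length 2:
v_1 = (1, 0, -1, 0)ᵀ
v_2 = (1, 0, 0, 0)ᵀ

Let N = A − (-1)·I. We want v_2 with N^2 v_2 = 0 but N^1 v_2 ≠ 0; then v_{j-1} := N · v_j for j = 2, …, 2.

Pick v_2 = (1, 0, 0, 0)ᵀ.
Then v_1 = N · v_2 = (1, 0, -1, 0)ᵀ.

Sanity check: (A − (-1)·I) v_1 = (0, 0, 0, 0)ᵀ = 0. ✓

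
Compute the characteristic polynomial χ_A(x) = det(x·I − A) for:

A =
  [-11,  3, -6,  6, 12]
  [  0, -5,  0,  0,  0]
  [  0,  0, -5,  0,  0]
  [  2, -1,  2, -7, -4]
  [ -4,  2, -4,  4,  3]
x^5 + 25*x^4 + 250*x^3 + 1250*x^2 + 3125*x + 3125

Expanding det(x·I − A) (e.g. by cofactor expansion or by noting that A is similar to its Jordan form J, which has the same characteristic polynomial as A) gives
  χ_A(x) = x^5 + 25*x^4 + 250*x^3 + 1250*x^2 + 3125*x + 3125
which factors as (x + 5)^5. The eigenvalues (with algebraic multiplicities) are λ = -5 with multiplicity 5.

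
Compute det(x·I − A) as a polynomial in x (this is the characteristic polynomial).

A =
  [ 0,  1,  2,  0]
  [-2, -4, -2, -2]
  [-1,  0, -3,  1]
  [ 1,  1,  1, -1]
x^4 + 8*x^3 + 24*x^2 + 32*x + 16

Expanding det(x·I − A) (e.g. by cofactor expansion or by noting that A is similar to its Jordan form J, which has the same characteristic polynomial as A) gives
  χ_A(x) = x^4 + 8*x^3 + 24*x^2 + 32*x + 16
which factors as (x + 2)^4. The eigenvalues (with algebraic multiplicities) are λ = -2 with multiplicity 4.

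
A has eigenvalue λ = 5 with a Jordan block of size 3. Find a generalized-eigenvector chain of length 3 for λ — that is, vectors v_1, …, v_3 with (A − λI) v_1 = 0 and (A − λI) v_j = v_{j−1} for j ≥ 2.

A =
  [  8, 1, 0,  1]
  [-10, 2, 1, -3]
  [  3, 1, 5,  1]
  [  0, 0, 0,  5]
A Jordan chain for λ = 5 of length 3:
v_1 = (-1, 3, -1, 0)ᵀ
v_2 = (3, -10, 3, 0)ᵀ
v_3 = (1, 0, 0, 0)ᵀ

Let N = A − (5)·I. We want v_3 with N^3 v_3 = 0 but N^2 v_3 ≠ 0; then v_{j-1} := N · v_j for j = 3, …, 2.

Pick v_3 = (1, 0, 0, 0)ᵀ.
Then v_2 = N · v_3 = (3, -10, 3, 0)ᵀ.
Then v_1 = N · v_2 = (-1, 3, -1, 0)ᵀ.

Sanity check: (A − (5)·I) v_1 = (0, 0, 0, 0)ᵀ = 0. ✓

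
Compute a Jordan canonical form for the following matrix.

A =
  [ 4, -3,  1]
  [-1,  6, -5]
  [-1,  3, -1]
J_3(3)

The characteristic polynomial is
  det(x·I − A) = x^3 - 9*x^2 + 27*x - 27 = (x - 3)^3

Eigenvalues and multiplicities (the geometric multiplicity of λ is n − rank(A − λI), which equals the number of Jordan blocks for λ):
  λ = 3: algebraic multiplicity = 3, geometric multiplicity = 1

Determining the block sizes for each eigenvalue:
  λ = 3: one block (gm = 1), so the single block has size am = 3 → block sizes [3]

Assembling the blocks gives a Jordan form
J =
  [3, 1, 0]
  [0, 3, 1]
  [0, 0, 3]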